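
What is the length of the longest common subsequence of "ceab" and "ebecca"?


LCS of "ceab" and "ebecca"
DP table:
           e    b    e    c    c    a
      0    0    0    0    0    0    0
  c   0    0    0    0    1    1    1
  e   0    1    1    1    1    1    1
  a   0    1    1    1    1    1    2
  b   0    1    2    2    2    2    2
LCS length = dp[4][6] = 2

2


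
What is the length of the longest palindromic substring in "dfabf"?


Input: "dfabf"
Checking substrings for palindromes:
  No multi-char palindromic substrings found
Longest palindromic substring: "d" with length 1

1


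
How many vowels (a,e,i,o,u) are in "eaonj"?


Input: eaonj
Checking each character:
  'e' at position 0: vowel (running total: 1)
  'a' at position 1: vowel (running total: 2)
  'o' at position 2: vowel (running total: 3)
  'n' at position 3: consonant
  'j' at position 4: consonant
Total vowels: 3

3


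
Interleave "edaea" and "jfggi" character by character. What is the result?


Interleaving "edaea" and "jfggi":
  Position 0: 'e' from first, 'j' from second => "ej"
  Position 1: 'd' from first, 'f' from second => "df"
  Position 2: 'a' from first, 'g' from second => "ag"
  Position 3: 'e' from first, 'g' from second => "eg"
  Position 4: 'a' from first, 'i' from second => "ai"
Result: ejdfagegai

ejdfagegai


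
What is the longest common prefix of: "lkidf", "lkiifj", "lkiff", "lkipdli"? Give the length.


Words: lkidf, lkiifj, lkiff, lkipdli
  Position 0: all 'l' => match
  Position 1: all 'k' => match
  Position 2: all 'i' => match
  Position 3: ('d', 'i', 'f', 'p') => mismatch, stop
LCP = "lki" (length 3)

3


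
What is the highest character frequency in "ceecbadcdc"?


Input: ceecbadcdc
Character counts:
  'a': 1
  'b': 1
  'c': 4
  'd': 2
  'e': 2
Maximum frequency: 4

4


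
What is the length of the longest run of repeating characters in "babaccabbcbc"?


Input: "babaccabbcbc"
Scanning for longest run:
  Position 1 ('a'): new char, reset run to 1
  Position 2 ('b'): new char, reset run to 1
  Position 3 ('a'): new char, reset run to 1
  Position 4 ('c'): new char, reset run to 1
  Position 5 ('c'): continues run of 'c', length=2
  Position 6 ('a'): new char, reset run to 1
  Position 7 ('b'): new char, reset run to 1
  Position 8 ('b'): continues run of 'b', length=2
  Position 9 ('c'): new char, reset run to 1
  Position 10 ('b'): new char, reset run to 1
  Position 11 ('c'): new char, reset run to 1
Longest run: 'c' with length 2

2


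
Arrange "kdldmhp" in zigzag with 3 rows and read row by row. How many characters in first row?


Zigzag "kdldmhp" into 3 rows:
Placing characters:
  'k' => row 0
  'd' => row 1
  'l' => row 2
  'd' => row 1
  'm' => row 0
  'h' => row 1
  'p' => row 2
Rows:
  Row 0: "km"
  Row 1: "ddh"
  Row 2: "lp"
First row length: 2

2


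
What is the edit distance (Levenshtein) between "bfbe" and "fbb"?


Computing edit distance: "bfbe" -> "fbb"
DP table:
           f    b    b
      0    1    2    3
  b   1    1    1    2
  f   2    1    2    2
  b   3    2    1    2
  e   4    3    2    2
Edit distance = dp[4][3] = 2

2


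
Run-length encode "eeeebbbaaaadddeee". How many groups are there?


Input: eeeebbbaaaadddeee
Scanning for consecutive runs:
  Group 1: 'e' x 4 (positions 0-3)
  Group 2: 'b' x 3 (positions 4-6)
  Group 3: 'a' x 4 (positions 7-10)
  Group 4: 'd' x 3 (positions 11-13)
  Group 5: 'e' x 3 (positions 14-16)
Total groups: 5

5


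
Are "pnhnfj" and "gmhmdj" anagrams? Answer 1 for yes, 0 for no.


Strings: "pnhnfj", "gmhmdj"
Sorted first:  fhjnnp
Sorted second: dghjmm
Differ at position 0: 'f' vs 'd' => not anagrams

0


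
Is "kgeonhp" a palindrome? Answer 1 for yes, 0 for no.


Input: kgeonhp
Reversed: phnoegk
  Compare pos 0 ('k') with pos 6 ('p'): MISMATCH
  Compare pos 1 ('g') with pos 5 ('h'): MISMATCH
  Compare pos 2 ('e') with pos 4 ('n'): MISMATCH
Result: not a palindrome

0


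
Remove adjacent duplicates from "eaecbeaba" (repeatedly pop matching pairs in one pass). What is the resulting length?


Input: eaecbeaba
Stack-based adjacent duplicate removal:
  Read 'e': push. Stack: e
  Read 'a': push. Stack: ea
  Read 'e': push. Stack: eae
  Read 'c': push. Stack: eaec
  Read 'b': push. Stack: eaecb
  Read 'e': push. Stack: eaecbe
  Read 'a': push. Stack: eaecbea
  Read 'b': push. Stack: eaecbeab
  Read 'a': push. Stack: eaecbeaba
Final stack: "eaecbeaba" (length 9)

9


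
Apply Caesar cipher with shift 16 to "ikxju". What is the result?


Caesar cipher: shift "ikxju" by 16
  'i' (pos 8) + 16 = pos 24 = 'y'
  'k' (pos 10) + 16 = pos 0 = 'a'
  'x' (pos 23) + 16 = pos 13 = 'n'
  'j' (pos 9) + 16 = pos 25 = 'z'
  'u' (pos 20) + 16 = pos 10 = 'k'
Result: yanzk

yanzk


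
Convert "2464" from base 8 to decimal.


Input: "2464" in base 8
Positional expansion:
  Digit '2' (value 2) x 8^3 = 1024
  Digit '4' (value 4) x 8^2 = 256
  Digit '6' (value 6) x 8^1 = 48
  Digit '4' (value 4) x 8^0 = 4
Sum = 1332

1332


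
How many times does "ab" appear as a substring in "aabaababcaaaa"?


Searching for "ab" in "aabaababcaaaa"
Scanning each position:
  Position 0: "aa" => no
  Position 1: "ab" => MATCH
  Position 2: "ba" => no
  Position 3: "aa" => no
  Position 4: "ab" => MATCH
  Position 5: "ba" => no
  Position 6: "ab" => MATCH
  Position 7: "bc" => no
  Position 8: "ca" => no
  Position 9: "aa" => no
  Position 10: "aa" => no
  Position 11: "aa" => no
Total occurrences: 3

3


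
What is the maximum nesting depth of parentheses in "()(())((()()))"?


Input: "()(())((()()))"
Tracking depth:
  Position 0 '(': depth becomes 1
  Position 1 ')': depth becomes 0
  Position 2 '(': depth becomes 1
  Position 3 '(': depth becomes 2
  Position 4 ')': depth becomes 1
  Position 5 ')': depth becomes 0
  Position 6 '(': depth becomes 1
  Position 7 '(': depth becomes 2
  Position 8 '(': depth becomes 3
  Position 9 ')': depth becomes 2
  Position 10 '(': depth becomes 3
  Position 11 ')': depth becomes 2
  Position 12 ')': depth becomes 1
  Position 13 ')': depth becomes 0
Maximum depth reached: 3

3


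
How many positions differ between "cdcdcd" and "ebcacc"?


Comparing "cdcdcd" and "ebcacc" position by position:
  Position 0: 'c' vs 'e' => DIFFER
  Position 1: 'd' vs 'b' => DIFFER
  Position 2: 'c' vs 'c' => same
  Position 3: 'd' vs 'a' => DIFFER
  Position 4: 'c' vs 'c' => same
  Position 5: 'd' vs 'c' => DIFFER
Positions that differ: 4

4


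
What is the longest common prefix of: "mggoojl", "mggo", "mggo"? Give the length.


Words: mggoojl, mggo, mggo
  Position 0: all 'm' => match
  Position 1: all 'g' => match
  Position 2: all 'g' => match
  Position 3: all 'o' => match
LCP = "mggo" (length 4)

4


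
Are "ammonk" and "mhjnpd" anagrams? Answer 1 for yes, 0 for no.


Strings: "ammonk", "mhjnpd"
Sorted first:  akmmno
Sorted second: dhjmnp
Differ at position 0: 'a' vs 'd' => not anagrams

0


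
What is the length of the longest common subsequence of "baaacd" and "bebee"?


LCS of "baaacd" and "bebee"
DP table:
           b    e    b    e    e
      0    0    0    0    0    0
  b   0    1    1    1    1    1
  a   0    1    1    1    1    1
  a   0    1    1    1    1    1
  a   0    1    1    1    1    1
  c   0    1    1    1    1    1
  d   0    1    1    1    1    1
LCS length = dp[6][5] = 1

1


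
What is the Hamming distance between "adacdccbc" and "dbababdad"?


Comparing "adacdccbc" and "dbababdad" position by position:
  Position 0: 'a' vs 'd' => differ
  Position 1: 'd' vs 'b' => differ
  Position 2: 'a' vs 'a' => same
  Position 3: 'c' vs 'b' => differ
  Position 4: 'd' vs 'a' => differ
  Position 5: 'c' vs 'b' => differ
  Position 6: 'c' vs 'd' => differ
  Position 7: 'b' vs 'a' => differ
  Position 8: 'c' vs 'd' => differ
Total differences (Hamming distance): 8

8


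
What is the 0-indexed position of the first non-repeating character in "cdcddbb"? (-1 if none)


Input: cdcddbb
Character frequencies:
  'b': 2
  'c': 2
  'd': 3
Scanning left to right for freq == 1:
  Position 0 ('c'): freq=2, skip
  Position 1 ('d'): freq=3, skip
  Position 2 ('c'): freq=2, skip
  Position 3 ('d'): freq=3, skip
  Position 4 ('d'): freq=3, skip
  Position 5 ('b'): freq=2, skip
  Position 6 ('b'): freq=2, skip
  No unique character found => answer = -1

-1


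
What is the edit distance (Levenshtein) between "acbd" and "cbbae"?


Computing edit distance: "acbd" -> "cbbae"
DP table:
           c    b    b    a    e
      0    1    2    3    4    5
  a   1    1    2    3    3    4
  c   2    1    2    3    4    4
  b   3    2    1    2    3    4
  d   4    3    2    2    3    4
Edit distance = dp[4][5] = 4

4


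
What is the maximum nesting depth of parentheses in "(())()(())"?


Input: "(())()(())"
Tracking depth:
  Position 0 '(': depth becomes 1
  Position 1 '(': depth becomes 2
  Position 2 ')': depth becomes 1
  Position 3 ')': depth becomes 0
  Position 4 '(': depth becomes 1
  Position 5 ')': depth becomes 0
  Position 6 '(': depth becomes 1
  Position 7 '(': depth becomes 2
  Position 8 ')': depth becomes 1
  Position 9 ')': depth becomes 0
Maximum depth reached: 2

2


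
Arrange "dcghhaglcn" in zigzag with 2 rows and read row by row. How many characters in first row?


Zigzag "dcghhaglcn" into 2 rows:
Placing characters:
  'd' => row 0
  'c' => row 1
  'g' => row 0
  'h' => row 1
  'h' => row 0
  'a' => row 1
  'g' => row 0
  'l' => row 1
  'c' => row 0
  'n' => row 1
Rows:
  Row 0: "dghgc"
  Row 1: "chaln"
First row length: 5

5


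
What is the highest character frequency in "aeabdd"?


Input: aeabdd
Character counts:
  'a': 2
  'b': 1
  'd': 2
  'e': 1
Maximum frequency: 2

2


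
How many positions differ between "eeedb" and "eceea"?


Comparing "eeedb" and "eceea" position by position:
  Position 0: 'e' vs 'e' => same
  Position 1: 'e' vs 'c' => DIFFER
  Position 2: 'e' vs 'e' => same
  Position 3: 'd' vs 'e' => DIFFER
  Position 4: 'b' vs 'a' => DIFFER
Positions that differ: 3

3


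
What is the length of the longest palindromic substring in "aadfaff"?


Input: "aadfaff"
Checking substrings for palindromes:
  [3:6] "faf" (len 3) => palindrome
  [0:2] "aa" (len 2) => palindrome
  [5:7] "ff" (len 2) => palindrome
Longest palindromic substring: "faf" with length 3

3


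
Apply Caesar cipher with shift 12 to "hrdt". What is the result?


Caesar cipher: shift "hrdt" by 12
  'h' (pos 7) + 12 = pos 19 = 't'
  'r' (pos 17) + 12 = pos 3 = 'd'
  'd' (pos 3) + 12 = pos 15 = 'p'
  't' (pos 19) + 12 = pos 5 = 'f'
Result: tdpf

tdpf


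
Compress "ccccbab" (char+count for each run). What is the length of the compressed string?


Input: ccccbab
Runs:
  'c' x 4 => "c4"
  'b' x 1 => "b1"
  'a' x 1 => "a1"
  'b' x 1 => "b1"
Compressed: "c4b1a1b1"
Compressed length: 8

8


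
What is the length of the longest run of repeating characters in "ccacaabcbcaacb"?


Input: "ccacaabcbcaacb"
Scanning for longest run:
  Position 1 ('c'): continues run of 'c', length=2
  Position 2 ('a'): new char, reset run to 1
  Position 3 ('c'): new char, reset run to 1
  Position 4 ('a'): new char, reset run to 1
  Position 5 ('a'): continues run of 'a', length=2
  Position 6 ('b'): new char, reset run to 1
  Position 7 ('c'): new char, reset run to 1
  Position 8 ('b'): new char, reset run to 1
  Position 9 ('c'): new char, reset run to 1
  Position 10 ('a'): new char, reset run to 1
  Position 11 ('a'): continues run of 'a', length=2
  Position 12 ('c'): new char, reset run to 1
  Position 13 ('b'): new char, reset run to 1
Longest run: 'c' with length 2

2


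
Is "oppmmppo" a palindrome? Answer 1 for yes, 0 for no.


Input: oppmmppo
Reversed: oppmmppo
  Compare pos 0 ('o') with pos 7 ('o'): match
  Compare pos 1 ('p') with pos 6 ('p'): match
  Compare pos 2 ('p') with pos 5 ('p'): match
  Compare pos 3 ('m') with pos 4 ('m'): match
Result: palindrome

1


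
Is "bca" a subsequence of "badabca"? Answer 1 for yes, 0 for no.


Check if "bca" is a subsequence of "badabca"
Greedy scan:
  Position 0 ('b'): matches sub[0] = 'b'
  Position 1 ('a'): no match needed
  Position 2 ('d'): no match needed
  Position 3 ('a'): no match needed
  Position 4 ('b'): no match needed
  Position 5 ('c'): matches sub[1] = 'c'
  Position 6 ('a'): matches sub[2] = 'a'
All 3 characters matched => is a subsequence

1


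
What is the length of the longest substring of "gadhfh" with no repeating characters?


Input: "gadhfh"
Sliding window (track last position of each char):
  Position 0 ('g'): window [0,0] length 1 -- new best
  Position 1 ('a'): window [0,1] length 2 -- new best
  Position 2 ('d'): window [0,2] length 3 -- new best
  Position 3 ('h'): window [0,3] length 4 -- new best
  Position 4 ('f'): window [0,4] length 5 -- new best
  Position 5 ('h'): repeat (last at 3), move window start to 4
  Position 5 ('h'): window [4,5] length 2
Longest substring with no repeats: "gadhf" with length 5

5


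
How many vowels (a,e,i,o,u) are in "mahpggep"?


Input: mahpggep
Checking each character:
  'm' at position 0: consonant
  'a' at position 1: vowel (running total: 1)
  'h' at position 2: consonant
  'p' at position 3: consonant
  'g' at position 4: consonant
  'g' at position 5: consonant
  'e' at position 6: vowel (running total: 2)
  'p' at position 7: consonant
Total vowels: 2

2


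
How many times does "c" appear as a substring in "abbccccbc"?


Searching for "c" in "abbccccbc"
Scanning each position:
  Position 0: "a" => no
  Position 1: "b" => no
  Position 2: "b" => no
  Position 3: "c" => MATCH
  Position 4: "c" => MATCH
  Position 5: "c" => MATCH
  Position 6: "c" => MATCH
  Position 7: "b" => no
  Position 8: "c" => MATCH
Total occurrences: 5

5


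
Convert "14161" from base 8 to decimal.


Input: "14161" in base 8
Positional expansion:
  Digit '1' (value 1) x 8^4 = 4096
  Digit '4' (value 4) x 8^3 = 2048
  Digit '1' (value 1) x 8^2 = 64
  Digit '6' (value 6) x 8^1 = 48
  Digit '1' (value 1) x 8^0 = 1
Sum = 6257

6257


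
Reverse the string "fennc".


Input: fennc
Reading characters right to left:
  Position 4: 'c'
  Position 3: 'n'
  Position 2: 'n'
  Position 1: 'e'
  Position 0: 'f'
Reversed: cnnef

cnnef


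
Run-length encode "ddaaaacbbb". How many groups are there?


Input: ddaaaacbbb
Scanning for consecutive runs:
  Group 1: 'd' x 2 (positions 0-1)
  Group 2: 'a' x 4 (positions 2-5)
  Group 3: 'c' x 1 (positions 6-6)
  Group 4: 'b' x 3 (positions 7-9)
Total groups: 4

4


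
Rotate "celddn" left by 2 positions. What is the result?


Input: "celddn", rotate left by 2
First 2 characters: "ce"
Remaining characters: "lddn"
Concatenate remaining + first: "lddn" + "ce" = "lddnce"

lddnce


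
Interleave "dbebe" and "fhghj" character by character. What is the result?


Interleaving "dbebe" and "fhghj":
  Position 0: 'd' from first, 'f' from second => "df"
  Position 1: 'b' from first, 'h' from second => "bh"
  Position 2: 'e' from first, 'g' from second => "eg"
  Position 3: 'b' from first, 'h' from second => "bh"
  Position 4: 'e' from first, 'j' from second => "ej"
Result: dfbhegbhej

dfbhegbhej


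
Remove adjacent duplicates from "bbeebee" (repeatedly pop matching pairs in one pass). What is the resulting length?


Input: bbeebee
Stack-based adjacent duplicate removal:
  Read 'b': push. Stack: b
  Read 'b': matches stack top 'b' => pop. Stack: (empty)
  Read 'e': push. Stack: e
  Read 'e': matches stack top 'e' => pop. Stack: (empty)
  Read 'b': push. Stack: b
  Read 'e': push. Stack: be
  Read 'e': matches stack top 'e' => pop. Stack: b
Final stack: "b" (length 1)

1


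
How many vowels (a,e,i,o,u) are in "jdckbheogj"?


Input: jdckbheogj
Checking each character:
  'j' at position 0: consonant
  'd' at position 1: consonant
  'c' at position 2: consonant
  'k' at position 3: consonant
  'b' at position 4: consonant
  'h' at position 5: consonant
  'e' at position 6: vowel (running total: 1)
  'o' at position 7: vowel (running total: 2)
  'g' at position 8: consonant
  'j' at position 9: consonant
Total vowels: 2

2


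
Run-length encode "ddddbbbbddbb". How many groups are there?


Input: ddddbbbbddbb
Scanning for consecutive runs:
  Group 1: 'd' x 4 (positions 0-3)
  Group 2: 'b' x 4 (positions 4-7)
  Group 3: 'd' x 2 (positions 8-9)
  Group 4: 'b' x 2 (positions 10-11)
Total groups: 4

4


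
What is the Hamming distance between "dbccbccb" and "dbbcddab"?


Comparing "dbccbccb" and "dbbcddab" position by position:
  Position 0: 'd' vs 'd' => same
  Position 1: 'b' vs 'b' => same
  Position 2: 'c' vs 'b' => differ
  Position 3: 'c' vs 'c' => same
  Position 4: 'b' vs 'd' => differ
  Position 5: 'c' vs 'd' => differ
  Position 6: 'c' vs 'a' => differ
  Position 7: 'b' vs 'b' => same
Total differences (Hamming distance): 4

4


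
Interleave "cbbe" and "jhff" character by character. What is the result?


Interleaving "cbbe" and "jhff":
  Position 0: 'c' from first, 'j' from second => "cj"
  Position 1: 'b' from first, 'h' from second => "bh"
  Position 2: 'b' from first, 'f' from second => "bf"
  Position 3: 'e' from first, 'f' from second => "ef"
Result: cjbhbfef

cjbhbfef


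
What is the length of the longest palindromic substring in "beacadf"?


Input: "beacadf"
Checking substrings for palindromes:
  [2:5] "aca" (len 3) => palindrome
Longest palindromic substring: "aca" with length 3

3


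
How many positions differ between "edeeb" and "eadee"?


Comparing "edeeb" and "eadee" position by position:
  Position 0: 'e' vs 'e' => same
  Position 1: 'd' vs 'a' => DIFFER
  Position 2: 'e' vs 'd' => DIFFER
  Position 3: 'e' vs 'e' => same
  Position 4: 'b' vs 'e' => DIFFER
Positions that differ: 3

3


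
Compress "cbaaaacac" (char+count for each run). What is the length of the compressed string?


Input: cbaaaacac
Runs:
  'c' x 1 => "c1"
  'b' x 1 => "b1"
  'a' x 4 => "a4"
  'c' x 1 => "c1"
  'a' x 1 => "a1"
  'c' x 1 => "c1"
Compressed: "c1b1a4c1a1c1"
Compressed length: 12

12


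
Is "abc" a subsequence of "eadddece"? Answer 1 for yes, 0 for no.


Check if "abc" is a subsequence of "eadddece"
Greedy scan:
  Position 0 ('e'): no match needed
  Position 1 ('a'): matches sub[0] = 'a'
  Position 2 ('d'): no match needed
  Position 3 ('d'): no match needed
  Position 4 ('d'): no match needed
  Position 5 ('e'): no match needed
  Position 6 ('c'): no match needed
  Position 7 ('e'): no match needed
Only matched 1/3 characters => not a subsequence

0


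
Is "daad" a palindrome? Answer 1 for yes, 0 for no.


Input: daad
Reversed: daad
  Compare pos 0 ('d') with pos 3 ('d'): match
  Compare pos 1 ('a') with pos 2 ('a'): match
Result: palindrome

1


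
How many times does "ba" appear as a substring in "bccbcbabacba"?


Searching for "ba" in "bccbcbabacba"
Scanning each position:
  Position 0: "bc" => no
  Position 1: "cc" => no
  Position 2: "cb" => no
  Position 3: "bc" => no
  Position 4: "cb" => no
  Position 5: "ba" => MATCH
  Position 6: "ab" => no
  Position 7: "ba" => MATCH
  Position 8: "ac" => no
  Position 9: "cb" => no
  Position 10: "ba" => MATCH
Total occurrences: 3

3


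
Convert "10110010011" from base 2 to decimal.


Input: "10110010011" in base 2
Positional expansion:
  Digit '1' (value 1) x 2^10 = 1024
  Digit '0' (value 0) x 2^9 = 0
  Digit '1' (value 1) x 2^8 = 256
  Digit '1' (value 1) x 2^7 = 128
  Digit '0' (value 0) x 2^6 = 0
  Digit '0' (value 0) x 2^5 = 0
  Digit '1' (value 1) x 2^4 = 16
  Digit '0' (value 0) x 2^3 = 0
  Digit '0' (value 0) x 2^2 = 0
  Digit '1' (value 1) x 2^1 = 2
  Digit '1' (value 1) x 2^0 = 1
Sum = 1427

1427


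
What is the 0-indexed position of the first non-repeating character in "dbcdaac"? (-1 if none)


Input: dbcdaac
Character frequencies:
  'a': 2
  'b': 1
  'c': 2
  'd': 2
Scanning left to right for freq == 1:
  Position 0 ('d'): freq=2, skip
  Position 1 ('b'): unique! => answer = 1

1


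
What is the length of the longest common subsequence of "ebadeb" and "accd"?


LCS of "ebadeb" and "accd"
DP table:
           a    c    c    d
      0    0    0    0    0
  e   0    0    0    0    0
  b   0    0    0    0    0
  a   0    1    1    1    1
  d   0    1    1    1    2
  e   0    1    1    1    2
  b   0    1    1    1    2
LCS length = dp[6][4] = 2

2


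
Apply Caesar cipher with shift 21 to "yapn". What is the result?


Caesar cipher: shift "yapn" by 21
  'y' (pos 24) + 21 = pos 19 = 't'
  'a' (pos 0) + 21 = pos 21 = 'v'
  'p' (pos 15) + 21 = pos 10 = 'k'
  'n' (pos 13) + 21 = pos 8 = 'i'
Result: tvki

tvki


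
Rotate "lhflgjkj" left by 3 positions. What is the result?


Input: "lhflgjkj", rotate left by 3
First 3 characters: "lhf"
Remaining characters: "lgjkj"
Concatenate remaining + first: "lgjkj" + "lhf" = "lgjkjlhf"

lgjkjlhf


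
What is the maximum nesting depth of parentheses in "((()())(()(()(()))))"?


Input: "((()())(()(()(()))))"
Tracking depth:
  Position 0 '(': depth becomes 1
  Position 1 '(': depth becomes 2
  Position 2 '(': depth becomes 3
  Position 3 ')': depth becomes 2
  Position 4 '(': depth becomes 3
  Position 5 ')': depth becomes 2
  Position 6 ')': depth becomes 1
  Position 7 '(': depth becomes 2
  Position 8 '(': depth becomes 3
  Position 9 ')': depth becomes 2
  Position 10 '(': depth becomes 3
  Position 11 '(': depth becomes 4
  Position 12 ')': depth becomes 3
  Position 13 '(': depth becomes 4
  Position 14 '(': depth becomes 5
  Position 15 ')': depth becomes 4
  Position 16 ')': depth becomes 3
  Position 17 ')': depth becomes 2
  Position 18 ')': depth becomes 1
  Position 19 ')': depth becomes 0
Maximum depth reached: 5

5


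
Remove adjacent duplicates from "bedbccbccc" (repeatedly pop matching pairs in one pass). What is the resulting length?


Input: bedbccbccc
Stack-based adjacent duplicate removal:
  Read 'b': push. Stack: b
  Read 'e': push. Stack: be
  Read 'd': push. Stack: bed
  Read 'b': push. Stack: bedb
  Read 'c': push. Stack: bedbc
  Read 'c': matches stack top 'c' => pop. Stack: bedb
  Read 'b': matches stack top 'b' => pop. Stack: bed
  Read 'c': push. Stack: bedc
  Read 'c': matches stack top 'c' => pop. Stack: bed
  Read 'c': push. Stack: bedc
Final stack: "bedc" (length 4)

4


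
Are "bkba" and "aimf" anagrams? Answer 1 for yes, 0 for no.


Strings: "bkba", "aimf"
Sorted first:  abbk
Sorted second: afim
Differ at position 1: 'b' vs 'f' => not anagrams

0


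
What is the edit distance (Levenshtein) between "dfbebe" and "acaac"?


Computing edit distance: "dfbebe" -> "acaac"
DP table:
           a    c    a    a    c
      0    1    2    3    4    5
  d   1    1    2    3    4    5
  f   2    2    2    3    4    5
  b   3    3    3    3    4    5
  e   4    4    4    4    4    5
  b   5    5    5    5    5    5
  e   6    6    6    6    6    6
Edit distance = dp[6][5] = 6

6


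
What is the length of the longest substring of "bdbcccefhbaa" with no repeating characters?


Input: "bdbcccefhbaa"
Sliding window (track last position of each char):
  Position 0 ('b'): window [0,0] length 1 -- new best
  Position 1 ('d'): window [0,1] length 2 -- new best
  Position 2 ('b'): repeat (last at 0), move window start to 1
  Position 2 ('b'): window [1,2] length 2
  Position 3 ('c'): window [1,3] length 3 -- new best
  Position 4 ('c'): repeat (last at 3), move window start to 4
  Position 4 ('c'): window [4,4] length 1
  Position 5 ('c'): repeat (last at 4), move window start to 5
  Position 5 ('c'): window [5,5] length 1
  Position 6 ('e'): window [5,6] length 2
  Position 7 ('f'): window [5,7] length 3
  Position 8 ('h'): window [5,8] length 4 -- new best
  Position 9 ('b'): window [5,9] length 5 -- new best
  Position 10 ('a'): window [5,10] length 6 -- new best
  Position 11 ('a'): repeat (last at 10), move window start to 11
  Position 11 ('a'): window [11,11] length 1
Longest substring with no repeats: "cefhba" with length 6

6


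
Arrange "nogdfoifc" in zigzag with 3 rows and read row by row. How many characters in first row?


Zigzag "nogdfoifc" into 3 rows:
Placing characters:
  'n' => row 0
  'o' => row 1
  'g' => row 2
  'd' => row 1
  'f' => row 0
  'o' => row 1
  'i' => row 2
  'f' => row 1
  'c' => row 0
Rows:
  Row 0: "nfc"
  Row 1: "odof"
  Row 2: "gi"
First row length: 3

3


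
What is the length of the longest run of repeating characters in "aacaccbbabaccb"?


Input: "aacaccbbabaccb"
Scanning for longest run:
  Position 1 ('a'): continues run of 'a', length=2
  Position 2 ('c'): new char, reset run to 1
  Position 3 ('a'): new char, reset run to 1
  Position 4 ('c'): new char, reset run to 1
  Position 5 ('c'): continues run of 'c', length=2
  Position 6 ('b'): new char, reset run to 1
  Position 7 ('b'): continues run of 'b', length=2
  Position 8 ('a'): new char, reset run to 1
  Position 9 ('b'): new char, reset run to 1
  Position 10 ('a'): new char, reset run to 1
  Position 11 ('c'): new char, reset run to 1
  Position 12 ('c'): continues run of 'c', length=2
  Position 13 ('b'): new char, reset run to 1
Longest run: 'a' with length 2

2


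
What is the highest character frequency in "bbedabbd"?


Input: bbedabbd
Character counts:
  'a': 1
  'b': 4
  'd': 2
  'e': 1
Maximum frequency: 4

4


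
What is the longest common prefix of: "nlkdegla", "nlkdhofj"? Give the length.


Words: nlkdegla, nlkdhofj
  Position 0: all 'n' => match
  Position 1: all 'l' => match
  Position 2: all 'k' => match
  Position 3: all 'd' => match
  Position 4: ('e', 'h') => mismatch, stop
LCP = "nlkd" (length 4)

4


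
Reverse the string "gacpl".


Input: gacpl
Reading characters right to left:
  Position 4: 'l'
  Position 3: 'p'
  Position 2: 'c'
  Position 1: 'a'
  Position 0: 'g'
Reversed: lpcag

lpcag


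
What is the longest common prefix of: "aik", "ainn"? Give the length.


Words: aik, ainn
  Position 0: all 'a' => match
  Position 1: all 'i' => match
  Position 2: ('k', 'n') => mismatch, stop
LCP = "ai" (length 2)

2


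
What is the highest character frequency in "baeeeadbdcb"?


Input: baeeeadbdcb
Character counts:
  'a': 2
  'b': 3
  'c': 1
  'd': 2
  'e': 3
Maximum frequency: 3

3


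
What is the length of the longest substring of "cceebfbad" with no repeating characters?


Input: "cceebfbad"
Sliding window (track last position of each char):
  Position 0 ('c'): window [0,0] length 1 -- new best
  Position 1 ('c'): repeat (last at 0), move window start to 1
  Position 1 ('c'): window [1,1] length 1
  Position 2 ('e'): window [1,2] length 2 -- new best
  Position 3 ('e'): repeat (last at 2), move window start to 3
  Position 3 ('e'): window [3,3] length 1
  Position 4 ('b'): window [3,4] length 2
  Position 5 ('f'): window [3,5] length 3 -- new best
  Position 6 ('b'): repeat (last at 4), move window start to 5
  Position 6 ('b'): window [5,6] length 2
  Position 7 ('a'): window [5,7] length 3
  Position 8 ('d'): window [5,8] length 4 -- new best
Longest substring with no repeats: "fbad" with length 4

4


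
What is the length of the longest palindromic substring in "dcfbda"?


Input: "dcfbda"
Checking substrings for palindromes:
  No multi-char palindromic substrings found
Longest palindromic substring: "d" with length 1

1


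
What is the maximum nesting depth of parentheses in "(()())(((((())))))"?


Input: "(()())(((((())))))"
Tracking depth:
  Position 0 '(': depth becomes 1
  Position 1 '(': depth becomes 2
  Position 2 ')': depth becomes 1
  Position 3 '(': depth becomes 2
  Position 4 ')': depth becomes 1
  Position 5 ')': depth becomes 0
  Position 6 '(': depth becomes 1
  Position 7 '(': depth becomes 2
  Position 8 '(': depth becomes 3
  Position 9 '(': depth becomes 4
  Position 10 '(': depth becomes 5
  Position 11 '(': depth becomes 6
  Position 12 ')': depth becomes 5
  Position 13 ')': depth becomes 4
  Position 14 ')': depth becomes 3
  Position 15 ')': depth becomes 2
  Position 16 ')': depth becomes 1
  Position 17 ')': depth becomes 0
Maximum depth reached: 6

6


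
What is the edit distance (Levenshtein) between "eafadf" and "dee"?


Computing edit distance: "eafadf" -> "dee"
DP table:
           d    e    e
      0    1    2    3
  e   1    1    1    2
  a   2    2    2    2
  f   3    3    3    3
  a   4    4    4    4
  d   5    4    5    5
  f   6    5    5    6
Edit distance = dp[6][3] = 6

6


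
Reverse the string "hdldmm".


Input: hdldmm
Reading characters right to left:
  Position 5: 'm'
  Position 4: 'm'
  Position 3: 'd'
  Position 2: 'l'
  Position 1: 'd'
  Position 0: 'h'
Reversed: mmdldh

mmdldh


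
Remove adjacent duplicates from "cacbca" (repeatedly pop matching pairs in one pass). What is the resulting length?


Input: cacbca
Stack-based adjacent duplicate removal:
  Read 'c': push. Stack: c
  Read 'a': push. Stack: ca
  Read 'c': push. Stack: cac
  Read 'b': push. Stack: cacb
  Read 'c': push. Stack: cacbc
  Read 'a': push. Stack: cacbca
Final stack: "cacbca" (length 6)

6


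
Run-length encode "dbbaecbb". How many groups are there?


Input: dbbaecbb
Scanning for consecutive runs:
  Group 1: 'd' x 1 (positions 0-0)
  Group 2: 'b' x 2 (positions 1-2)
  Group 3: 'a' x 1 (positions 3-3)
  Group 4: 'e' x 1 (positions 4-4)
  Group 5: 'c' x 1 (positions 5-5)
  Group 6: 'b' x 2 (positions 6-7)
Total groups: 6

6


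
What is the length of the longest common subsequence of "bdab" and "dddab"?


LCS of "bdab" and "dddab"
DP table:
           d    d    d    a    b
      0    0    0    0    0    0
  b   0    0    0    0    0    1
  d   0    1    1    1    1    1
  a   0    1    1    1    2    2
  b   0    1    1    1    2    3
LCS length = dp[4][5] = 3

3


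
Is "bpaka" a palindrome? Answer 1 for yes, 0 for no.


Input: bpaka
Reversed: akapb
  Compare pos 0 ('b') with pos 4 ('a'): MISMATCH
  Compare pos 1 ('p') with pos 3 ('k'): MISMATCH
Result: not a palindrome

0


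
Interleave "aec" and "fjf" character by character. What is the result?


Interleaving "aec" and "fjf":
  Position 0: 'a' from first, 'f' from second => "af"
  Position 1: 'e' from first, 'j' from second => "ej"
  Position 2: 'c' from first, 'f' from second => "cf"
Result: afejcf

afejcf


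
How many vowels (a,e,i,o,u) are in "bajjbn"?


Input: bajjbn
Checking each character:
  'b' at position 0: consonant
  'a' at position 1: vowel (running total: 1)
  'j' at position 2: consonant
  'j' at position 3: consonant
  'b' at position 4: consonant
  'n' at position 5: consonant
Total vowels: 1

1


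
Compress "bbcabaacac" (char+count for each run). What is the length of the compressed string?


Input: bbcabaacac
Runs:
  'b' x 2 => "b2"
  'c' x 1 => "c1"
  'a' x 1 => "a1"
  'b' x 1 => "b1"
  'a' x 2 => "a2"
  'c' x 1 => "c1"
  'a' x 1 => "a1"
  'c' x 1 => "c1"
Compressed: "b2c1a1b1a2c1a1c1"
Compressed length: 16

16


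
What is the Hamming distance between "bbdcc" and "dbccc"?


Comparing "bbdcc" and "dbccc" position by position:
  Position 0: 'b' vs 'd' => differ
  Position 1: 'b' vs 'b' => same
  Position 2: 'd' vs 'c' => differ
  Position 3: 'c' vs 'c' => same
  Position 4: 'c' vs 'c' => same
Total differences (Hamming distance): 2

2


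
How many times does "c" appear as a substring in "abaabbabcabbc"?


Searching for "c" in "abaabbabcabbc"
Scanning each position:
  Position 0: "a" => no
  Position 1: "b" => no
  Position 2: "a" => no
  Position 3: "a" => no
  Position 4: "b" => no
  Position 5: "b" => no
  Position 6: "a" => no
  Position 7: "b" => no
  Position 8: "c" => MATCH
  Position 9: "a" => no
  Position 10: "b" => no
  Position 11: "b" => no
  Position 12: "c" => MATCH
Total occurrences: 2

2


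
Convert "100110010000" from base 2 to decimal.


Input: "100110010000" in base 2
Positional expansion:
  Digit '1' (value 1) x 2^11 = 2048
  Digit '0' (value 0) x 2^10 = 0
  Digit '0' (value 0) x 2^9 = 0
  Digit '1' (value 1) x 2^8 = 256
  Digit '1' (value 1) x 2^7 = 128
  Digit '0' (value 0) x 2^6 = 0
  Digit '0' (value 0) x 2^5 = 0
  Digit '1' (value 1) x 2^4 = 16
  Digit '0' (value 0) x 2^3 = 0
  Digit '0' (value 0) x 2^2 = 0
  Digit '0' (value 0) x 2^1 = 0
  Digit '0' (value 0) x 2^0 = 0
Sum = 2448

2448


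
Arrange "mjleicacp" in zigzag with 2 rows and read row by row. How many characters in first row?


Zigzag "mjleicacp" into 2 rows:
Placing characters:
  'm' => row 0
  'j' => row 1
  'l' => row 0
  'e' => row 1
  'i' => row 0
  'c' => row 1
  'a' => row 0
  'c' => row 1
  'p' => row 0
Rows:
  Row 0: "mliap"
  Row 1: "jecc"
First row length: 5

5


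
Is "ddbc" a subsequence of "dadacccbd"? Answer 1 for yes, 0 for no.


Check if "ddbc" is a subsequence of "dadacccbd"
Greedy scan:
  Position 0 ('d'): matches sub[0] = 'd'
  Position 1 ('a'): no match needed
  Position 2 ('d'): matches sub[1] = 'd'
  Position 3 ('a'): no match needed
  Position 4 ('c'): no match needed
  Position 5 ('c'): no match needed
  Position 6 ('c'): no match needed
  Position 7 ('b'): matches sub[2] = 'b'
  Position 8 ('d'): no match needed
Only matched 3/4 characters => not a subsequence

0


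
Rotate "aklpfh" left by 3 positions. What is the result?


Input: "aklpfh", rotate left by 3
First 3 characters: "akl"
Remaining characters: "pfh"
Concatenate remaining + first: "pfh" + "akl" = "pfhakl"

pfhakl


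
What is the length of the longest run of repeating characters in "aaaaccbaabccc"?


Input: "aaaaccbaabccc"
Scanning for longest run:
  Position 1 ('a'): continues run of 'a', length=2
  Position 2 ('a'): continues run of 'a', length=3
  Position 3 ('a'): continues run of 'a', length=4
  Position 4 ('c'): new char, reset run to 1
  Position 5 ('c'): continues run of 'c', length=2
  Position 6 ('b'): new char, reset run to 1
  Position 7 ('a'): new char, reset run to 1
  Position 8 ('a'): continues run of 'a', length=2
  Position 9 ('b'): new char, reset run to 1
  Position 10 ('c'): new char, reset run to 1
  Position 11 ('c'): continues run of 'c', length=2
  Position 12 ('c'): continues run of 'c', length=3
Longest run: 'a' with length 4

4


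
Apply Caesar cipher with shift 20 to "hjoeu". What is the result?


Caesar cipher: shift "hjoeu" by 20
  'h' (pos 7) + 20 = pos 1 = 'b'
  'j' (pos 9) + 20 = pos 3 = 'd'
  'o' (pos 14) + 20 = pos 8 = 'i'
  'e' (pos 4) + 20 = pos 24 = 'y'
  'u' (pos 20) + 20 = pos 14 = 'o'
Result: bdiyo

bdiyo


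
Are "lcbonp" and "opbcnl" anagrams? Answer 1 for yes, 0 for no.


Strings: "lcbonp", "opbcnl"
Sorted first:  bclnop
Sorted second: bclnop
Sorted forms match => anagrams

1


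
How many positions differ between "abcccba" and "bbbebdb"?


Comparing "abcccba" and "bbbebdb" position by position:
  Position 0: 'a' vs 'b' => DIFFER
  Position 1: 'b' vs 'b' => same
  Position 2: 'c' vs 'b' => DIFFER
  Position 3: 'c' vs 'e' => DIFFER
  Position 4: 'c' vs 'b' => DIFFER
  Position 5: 'b' vs 'd' => DIFFER
  Position 6: 'a' vs 'b' => DIFFER
Positions that differ: 6

6


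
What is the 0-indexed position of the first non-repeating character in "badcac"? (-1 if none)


Input: badcac
Character frequencies:
  'a': 2
  'b': 1
  'c': 2
  'd': 1
Scanning left to right for freq == 1:
  Position 0 ('b'): unique! => answer = 0

0


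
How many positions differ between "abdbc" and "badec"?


Comparing "abdbc" and "badec" position by position:
  Position 0: 'a' vs 'b' => DIFFER
  Position 1: 'b' vs 'a' => DIFFER
  Position 2: 'd' vs 'd' => same
  Position 3: 'b' vs 'e' => DIFFER
  Position 4: 'c' vs 'c' => same
Positions that differ: 3

3


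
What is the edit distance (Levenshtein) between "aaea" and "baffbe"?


Computing edit distance: "aaea" -> "baffbe"
DP table:
           b    a    f    f    b    e
      0    1    2    3    4    5    6
  a   1    1    1    2    3    4    5
  a   2    2    1    2    3    4    5
  e   3    3    2    2    3    4    4
  a   4    4    3    3    3    4    5
Edit distance = dp[4][6] = 5

5


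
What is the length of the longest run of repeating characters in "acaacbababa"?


Input: "acaacbababa"
Scanning for longest run:
  Position 1 ('c'): new char, reset run to 1
  Position 2 ('a'): new char, reset run to 1
  Position 3 ('a'): continues run of 'a', length=2
  Position 4 ('c'): new char, reset run to 1
  Position 5 ('b'): new char, reset run to 1
  Position 6 ('a'): new char, reset run to 1
  Position 7 ('b'): new char, reset run to 1
  Position 8 ('a'): new char, reset run to 1
  Position 9 ('b'): new char, reset run to 1
  Position 10 ('a'): new char, reset run to 1
Longest run: 'a' with length 2

2


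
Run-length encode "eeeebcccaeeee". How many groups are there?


Input: eeeebcccaeeee
Scanning for consecutive runs:
  Group 1: 'e' x 4 (positions 0-3)
  Group 2: 'b' x 1 (positions 4-4)
  Group 3: 'c' x 3 (positions 5-7)
  Group 4: 'a' x 1 (positions 8-8)
  Group 5: 'e' x 4 (positions 9-12)
Total groups: 5

5


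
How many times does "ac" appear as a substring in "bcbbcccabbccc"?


Searching for "ac" in "bcbbcccabbccc"
Scanning each position:
  Position 0: "bc" => no
  Position 1: "cb" => no
  Position 2: "bb" => no
  Position 3: "bc" => no
  Position 4: "cc" => no
  Position 5: "cc" => no
  Position 6: "ca" => no
  Position 7: "ab" => no
  Position 8: "bb" => no
  Position 9: "bc" => no
  Position 10: "cc" => no
  Position 11: "cc" => no
Total occurrences: 0

0


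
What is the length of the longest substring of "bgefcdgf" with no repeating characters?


Input: "bgefcdgf"
Sliding window (track last position of each char):
  Position 0 ('b'): window [0,0] length 1 -- new best
  Position 1 ('g'): window [0,1] length 2 -- new best
  Position 2 ('e'): window [0,2] length 3 -- new best
  Position 3 ('f'): window [0,3] length 4 -- new best
  Position 4 ('c'): window [0,4] length 5 -- new best
  Position 5 ('d'): window [0,5] length 6 -- new best
  Position 6 ('g'): repeat (last at 1), move window start to 2
  Position 6 ('g'): window [2,6] length 5
  Position 7 ('f'): repeat (last at 3), move window start to 4
  Position 7 ('f'): window [4,7] length 4
Longest substring with no repeats: "bgefcd" with length 6

6


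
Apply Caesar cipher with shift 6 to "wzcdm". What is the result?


Caesar cipher: shift "wzcdm" by 6
  'w' (pos 22) + 6 = pos 2 = 'c'
  'z' (pos 25) + 6 = pos 5 = 'f'
  'c' (pos 2) + 6 = pos 8 = 'i'
  'd' (pos 3) + 6 = pos 9 = 'j'
  'm' (pos 12) + 6 = pos 18 = 's'
Result: cfijs

cfijs


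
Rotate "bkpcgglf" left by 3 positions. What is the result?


Input: "bkpcgglf", rotate left by 3
First 3 characters: "bkp"
Remaining characters: "cgglf"
Concatenate remaining + first: "cgglf" + "bkp" = "cgglfbkp"

cgglfbkp


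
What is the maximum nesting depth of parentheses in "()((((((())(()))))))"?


Input: "()((((((())(()))))))"
Tracking depth:
  Position 0 '(': depth becomes 1
  Position 1 ')': depth becomes 0
  Position 2 '(': depth becomes 1
  Position 3 '(': depth becomes 2
  Position 4 '(': depth becomes 3
  Position 5 '(': depth becomes 4
  Position 6 '(': depth becomes 5
  Position 7 '(': depth becomes 6
  Position 8 '(': depth becomes 7
  Position 9 ')': depth becomes 6
  Position 10 ')': depth becomes 5
  Position 11 '(': depth becomes 6
  Position 12 '(': depth becomes 7
  Position 13 ')': depth becomes 6
  Position 14 ')': depth becomes 5
  Position 15 ')': depth becomes 4
  Position 16 ')': depth becomes 3
  Position 17 ')': depth becomes 2
  Position 18 ')': depth becomes 1
  Position 19 ')': depth becomes 0
Maximum depth reached: 7

7


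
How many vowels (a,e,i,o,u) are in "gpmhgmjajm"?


Input: gpmhgmjajm
Checking each character:
  'g' at position 0: consonant
  'p' at position 1: consonant
  'm' at position 2: consonant
  'h' at position 3: consonant
  'g' at position 4: consonant
  'm' at position 5: consonant
  'j' at position 6: consonant
  'a' at position 7: vowel (running total: 1)
  'j' at position 8: consonant
  'm' at position 9: consonant
Total vowels: 1

1


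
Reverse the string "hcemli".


Input: hcemli
Reading characters right to left:
  Position 5: 'i'
  Position 4: 'l'
  Position 3: 'm'
  Position 2: 'e'
  Position 1: 'c'
  Position 0: 'h'
Reversed: ilmech

ilmech
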